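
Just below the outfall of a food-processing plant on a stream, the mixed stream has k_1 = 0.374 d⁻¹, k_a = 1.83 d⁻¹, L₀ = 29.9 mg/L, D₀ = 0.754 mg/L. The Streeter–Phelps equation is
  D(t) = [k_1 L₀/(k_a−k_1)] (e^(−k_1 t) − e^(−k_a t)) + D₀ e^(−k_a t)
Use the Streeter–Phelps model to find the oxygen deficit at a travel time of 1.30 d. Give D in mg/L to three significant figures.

k_1 L₀/(k_a−k_1) = 0.374×29.9/(1.83−0.374) = 11.18/1.456 = 7.680 mg/L.
e^(−k_1 t) = e^(−0.374×1.300) = 0.6150; e^(−k_a t) = e^(−1.83×1.300) = 0.09264.
D = 7.680 × (0.6150 − 0.09264) + 0.754 × 0.09264 = 4.012 + 0.06985 = 4.081 mg/L.

D ≈ 4.08 mg/L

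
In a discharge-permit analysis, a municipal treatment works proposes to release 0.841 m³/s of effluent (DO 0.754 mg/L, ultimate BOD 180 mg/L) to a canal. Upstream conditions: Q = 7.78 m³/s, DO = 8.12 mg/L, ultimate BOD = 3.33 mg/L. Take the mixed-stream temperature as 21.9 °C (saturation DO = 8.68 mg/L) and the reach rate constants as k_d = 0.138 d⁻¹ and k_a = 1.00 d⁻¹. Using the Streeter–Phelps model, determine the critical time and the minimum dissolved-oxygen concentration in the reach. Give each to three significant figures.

t_c ≈ 1.73 d; minimum DO ≈ 6.44 mg/L

Mixed DO = (7.78×8.12 + 0.841×0.754)/(7.78+0.841) = 63.81/8.621 = 7.401 mg/L.
Mixed L₀ = (7.78×3.33 + 0.841×180)/(8.621) = 177.3/8.621 = 20.56 mg/L.
Initial deficit D₀ = C_s − DO₀ = 8.68 − 7.401 = 1.279 mg/L.
t_c = (1/0.8620) ln[(1.00/0.138)(1 − 1.279×0.8620/(0.138×20.56))] = 1.160 × ln(4.432) = 1.727 d.
D_c = (0.138/1.00) × 20.56 × e^(−0.138×1.727) = 0.1380 × 20.56 × 0.7879 = 2.236 mg/L.
Minimum DO = 8.68 − 2.236 = 6.444 mg/L.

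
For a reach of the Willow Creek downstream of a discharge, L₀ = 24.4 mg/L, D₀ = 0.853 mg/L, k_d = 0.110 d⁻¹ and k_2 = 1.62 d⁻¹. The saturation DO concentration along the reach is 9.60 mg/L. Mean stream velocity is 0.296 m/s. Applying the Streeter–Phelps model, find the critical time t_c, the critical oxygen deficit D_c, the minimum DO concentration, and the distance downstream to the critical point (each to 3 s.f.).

t_c = [1/(k_2−k_d)] ln[(k_2/k_d)(1 − D₀(k_2−k_d)/(k_d L₀))]
= [1/(1.62−0.110)] ln[(1.62/0.110)(1 − 0.853×1.510/(0.110×24.4))]
= (1/1.510) ln[14.73 × 0.5201] = 0.6623 × ln(7.660) = 0.6623 × 2.036 = 1.348 d.
D_c = (k_d/k_2) L₀ e^(−k_d t_c) = (0.110/1.62) × 24.4 × e^(−0.110×1.348) = 0.06790 × 24.4 × 0.8622 = 1.428 mg/L.
Minimum DO = C_s − D_c = 9.60 − 1.428 = 8.172 mg/L.
x_c = v t_c = 0.296 m/s × 1.348 d × 86400 s/d = 34480 m ≈ 34.5 km.

t_c ≈ 1.35 d; D_c ≈ 1.43 mg/L; min DO ≈ 8.17 mg/L; x_c ≈ 34.5 km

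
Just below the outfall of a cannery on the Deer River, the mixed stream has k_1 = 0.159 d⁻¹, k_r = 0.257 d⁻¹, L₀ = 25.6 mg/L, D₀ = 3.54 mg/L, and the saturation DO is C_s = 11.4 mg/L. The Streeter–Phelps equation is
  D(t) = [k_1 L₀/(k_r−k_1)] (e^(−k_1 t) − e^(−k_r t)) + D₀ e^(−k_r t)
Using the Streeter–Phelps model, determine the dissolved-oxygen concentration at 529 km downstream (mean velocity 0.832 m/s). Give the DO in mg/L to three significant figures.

Travel time t = x/v = 529 km / (0.832 m/s) = 529000 m / 0.832 m/s = 635800 s = 7.359 d.
k_1 L₀/(k_r−k_1) = 0.159×25.6/(0.257−0.159) = 4.070/0.09800 = 41.53 mg/L.
e^(−k_1 t) = e^(−0.159×7.359) = 0.3103; e^(−k_r t) = e^(−0.257×7.359) = 0.1509.
D = 41.53 × (0.3103 − 0.1509) + 3.54 × 0.1509 = 6.623 + 0.5341 = 7.157 mg/L.
DO = C_s − D = 11.4 − 7.157 = 4.243 mg/L.

DO ≈ 4.24 mg/L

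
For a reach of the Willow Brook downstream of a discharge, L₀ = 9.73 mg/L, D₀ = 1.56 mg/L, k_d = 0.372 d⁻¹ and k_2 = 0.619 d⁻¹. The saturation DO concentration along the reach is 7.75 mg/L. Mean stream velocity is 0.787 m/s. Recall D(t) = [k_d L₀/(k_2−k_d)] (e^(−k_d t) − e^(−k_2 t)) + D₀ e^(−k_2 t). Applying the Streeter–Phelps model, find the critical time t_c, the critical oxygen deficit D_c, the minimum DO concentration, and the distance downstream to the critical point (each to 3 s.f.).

At the critical point dD/dt = 0, so k_d L₀ e^(−k_d t) = k_2 D. Substituting D(t) from the Streeter–Phelps equation and solving for t gives
t_c = ln[(k_2/k_d)(1 − D₀(k_2−k_d)/(k_d L₀))] / (k_2−k_d).
Here k_2−k_d = 0.2470 d⁻¹ and 1 − D₀(k_2−k_d)/(k_d L₀) = 1 − 1.56×0.2470/(0.372×9.73) = 0.8935, so
t_c = ln(1.664 × 0.8935) / 0.2470 = 0.3967 / 0.2470 = 1.606 d.
D_c = (k_d/k_2) L₀ e^(−k_d t_c) = (0.372/0.619) × 9.73 × e^(−0.372×1.606) = 0.6010 × 9.73 × 0.5502 = 3.218 mg/L.
Minimum DO = C_s − D_c = 7.75 − 3.218 = 4.532 mg/L.
x_c = v t_c = 0.787 m/s × 1.606 d × 86400 s/d = 109200 m ≈ 109 km.

t_c ≈ 1.61 d; D_c ≈ 3.22 mg/L; min DO ≈ 4.53 mg/L; x_c ≈ 109 km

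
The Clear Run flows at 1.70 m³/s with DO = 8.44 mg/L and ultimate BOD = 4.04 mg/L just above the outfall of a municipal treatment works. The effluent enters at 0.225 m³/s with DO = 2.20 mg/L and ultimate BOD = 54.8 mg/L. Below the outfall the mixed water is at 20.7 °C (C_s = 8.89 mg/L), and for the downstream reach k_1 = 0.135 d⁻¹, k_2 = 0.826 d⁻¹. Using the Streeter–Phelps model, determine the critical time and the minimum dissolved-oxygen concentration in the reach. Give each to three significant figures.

Mixed DO = (1.70×8.44 + 0.225×2.20)/(1.70+0.225) = 14.84/1.925 = 7.711 mg/L.
Mixed L₀ = (1.70×4.04 + 0.225×54.8)/(1.925) = 19.20/1.925 = 9.973 mg/L.
Initial deficit D₀ = C_s − DO₀ = 8.89 − 7.711 = 1.179 mg/L.
t_c = (1/0.6910) ln[(0.826/0.135)(1 − 1.179×0.6910/(0.135×9.973))] = 1.447 × ln(2.415) = 1.276 d.
D_c = (0.135/0.826) × 9.973 × e^(−0.135×1.276) = 0.1634 × 9.973 × 0.8418 = 1.372 mg/L.
Minimum DO = 8.89 − 1.372 = 7.518 mg/L.

t_c ≈ 1.28 d; minimum DO ≈ 7.52 mg/L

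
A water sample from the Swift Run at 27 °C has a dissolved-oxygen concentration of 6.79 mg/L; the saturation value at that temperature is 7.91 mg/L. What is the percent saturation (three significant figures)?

85.8 % saturation

% saturation = C/C_s × 100 = 6.79/7.91 × 100 = 85.8 %.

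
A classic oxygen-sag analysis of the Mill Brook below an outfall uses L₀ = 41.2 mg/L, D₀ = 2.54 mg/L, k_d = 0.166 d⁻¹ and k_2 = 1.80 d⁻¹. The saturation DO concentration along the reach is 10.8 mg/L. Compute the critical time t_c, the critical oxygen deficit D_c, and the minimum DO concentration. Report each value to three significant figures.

With k_2/k_d = 10.84 and 1 − D₀(k_2−k_d)/(k_d L₀) = 0.3932,
t_c = ln(10.84 × 0.3932) / (1.80 − 0.166) = ln(4.263) / 1.634 = 1.450/1.634 = 0.8874 d.
D_c = (k_d/k_2) L₀ e^(−k_d t_c) = (0.166/1.80) × 41.2 × e^(−0.166×0.8874) = 0.09222 × 41.2 × 0.8630 = 3.279 mg/L.
Minimum DO = C_s − D_c = 10.8 − 3.279 = 7.521 mg/L.

t_c ≈ 0.887 d; D_c ≈ 3.28 mg/L; min DO ≈ 7.52 mg/L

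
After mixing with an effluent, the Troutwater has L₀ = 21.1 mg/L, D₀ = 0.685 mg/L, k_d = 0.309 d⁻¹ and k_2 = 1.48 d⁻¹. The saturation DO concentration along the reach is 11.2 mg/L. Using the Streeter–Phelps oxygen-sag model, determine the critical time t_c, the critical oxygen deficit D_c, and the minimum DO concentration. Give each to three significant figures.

At the critical point dD/dt = 0, so k_d L₀ e^(−k_d t) = k_2 D. Substituting D(t) from the Streeter–Phelps equation and solving for t gives
t_c = ln[(k_2/k_d)(1 − D₀(k_2−k_d)/(k_d L₀))] / (k_2−k_d).
Here k_2−k_d = 1.171 d⁻¹ and 1 − D₀(k_2−k_d)/(k_d L₀) = 1 − 0.685×1.171/(0.309×21.1) = 0.8770, so
t_c = ln(4.790 × 0.8770) / 1.171 = 1.435 / 1.171 = 1.226 d.
L(t_c) = L₀ e^(−k_d t_c) = 21.1 × 0.6847 = 14.45 mg/L, and at the critical point k_2 D_c = k_d L, so D_c = (0.309/1.48) × 14.45 = 3.017 mg/L.
Minimum DO = C_s − D_c = 11.2 − 3.017 = 8.183 mg/L.

t_c ≈ 1.23 d; D_c ≈ 3.02 mg/L; min DO ≈ 8.18 mg/L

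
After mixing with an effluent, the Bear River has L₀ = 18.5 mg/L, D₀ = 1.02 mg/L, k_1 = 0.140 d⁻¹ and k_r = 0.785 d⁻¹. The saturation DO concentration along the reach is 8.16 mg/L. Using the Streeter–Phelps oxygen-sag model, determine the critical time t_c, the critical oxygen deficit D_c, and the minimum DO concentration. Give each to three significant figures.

t_c ≈ 2.22 d; D_c ≈ 2.42 mg/L; min DO ≈ 5.74 mg/L

With k_r/k_1 = 5.607 and 1 − D₀(k_r−k_1)/(k_1 L₀) = 0.7460,
t_c = ln(5.607 × 0.7460) / (0.785 − 0.140) = ln(4.183) / 0.6450 = 1.431/0.6450 = 2.219 d.
D_c = (k_1/k_r) L₀ e^(−k_1 t_c) = (0.140/0.785) × 18.5 × e^(−0.140×2.219) = 0.1783 × 18.5 × 0.7330 = 2.418 mg/L.
Minimum DO = C_s − D_c = 8.16 − 2.418 = 5.742 mg/L.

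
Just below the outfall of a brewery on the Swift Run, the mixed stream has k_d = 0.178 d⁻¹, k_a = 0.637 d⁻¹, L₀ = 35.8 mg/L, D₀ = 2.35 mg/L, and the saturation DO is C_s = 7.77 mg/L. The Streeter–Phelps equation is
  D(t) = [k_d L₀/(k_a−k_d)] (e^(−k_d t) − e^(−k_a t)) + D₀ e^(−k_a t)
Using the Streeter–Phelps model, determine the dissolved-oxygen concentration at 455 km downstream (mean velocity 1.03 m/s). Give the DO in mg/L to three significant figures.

DO ≈ 2.63 mg/L

Travel time t = x/v = 455 km / (1.03 m/s) = 455000 m / 1.03 m/s = 441700 s = 5.113 d.
k_d L₀/(k_a−k_d) = 0.178×35.8/(0.637−0.178) = 6.372/0.4590 = 13.88 mg/L.
e^(−k_d t) = e^(−0.178×5.113) = 0.4025; e^(−k_a t) = e^(−0.637×5.113) = 0.03851.
D = 13.88 × (0.4025 − 0.03851) + 2.35 × 0.03851 = 5.053 + 0.09050 = 5.144 mg/L.
DO = C_s − D = 7.77 − 5.144 = 2.626 mg/L.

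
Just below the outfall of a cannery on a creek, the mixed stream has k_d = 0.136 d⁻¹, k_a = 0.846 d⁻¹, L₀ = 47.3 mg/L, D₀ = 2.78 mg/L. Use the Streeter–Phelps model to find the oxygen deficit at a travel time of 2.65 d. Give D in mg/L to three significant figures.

D ≈ 5.65 mg/L

k_d L₀/(k_a−k_d) = 0.136×47.3/(0.846−0.136) = 6.433/0.7100 = 9.060 mg/L.
e^(−k_d t) = e^(−0.136×2.650) = 0.6974; e^(−k_a t) = e^(−0.846×2.650) = 0.1063.
D = 9.060 × (0.6974 − 0.1063) + 2.78 × 0.1063 = 5.356 + 0.2954 = 5.651 mg/L.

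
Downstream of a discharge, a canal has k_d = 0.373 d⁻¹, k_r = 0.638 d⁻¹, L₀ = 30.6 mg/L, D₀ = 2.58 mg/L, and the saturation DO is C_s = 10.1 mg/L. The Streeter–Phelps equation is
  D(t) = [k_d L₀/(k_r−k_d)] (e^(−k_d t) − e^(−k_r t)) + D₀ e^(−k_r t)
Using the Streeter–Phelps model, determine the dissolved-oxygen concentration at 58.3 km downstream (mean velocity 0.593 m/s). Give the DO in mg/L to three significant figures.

DO ≈ 1.52 mg/L

Travel time t = x/v = 58.3 km / (0.593 m/s) = 58300 m / 0.593 m/s = 98310 s = 1.138 d.
k_d L₀/(k_r−k_d) = 0.373×30.6/(0.638−0.373) = 11.41/0.2650 = 43.07 mg/L.
e^(−k_d t) = e^(−0.373×1.138) = 0.6541; e^(−k_r t) = e^(−0.638×1.138) = 0.4839.
D = 43.07 × (0.6541 − 0.4839) + 2.58 × 0.4839 = 7.334 + 1.248 = 8.583 mg/L.
DO = C_s − D = 10.1 − 8.583 = 1.517 mg/L.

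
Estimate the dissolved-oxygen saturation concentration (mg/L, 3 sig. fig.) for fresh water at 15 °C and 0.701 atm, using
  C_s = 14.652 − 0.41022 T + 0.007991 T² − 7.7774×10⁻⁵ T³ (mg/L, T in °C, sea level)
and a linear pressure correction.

C_s ≈ 7.03 mg/L

At sea level: C_s = 14.652 − 0.41022×15 + 0.007991×15² − 7.7774×10⁻⁵×15³ = 10.03 mg/L.
Pressure correction: C_s' = 10.03 × 0.701 = 7.034 mg/L.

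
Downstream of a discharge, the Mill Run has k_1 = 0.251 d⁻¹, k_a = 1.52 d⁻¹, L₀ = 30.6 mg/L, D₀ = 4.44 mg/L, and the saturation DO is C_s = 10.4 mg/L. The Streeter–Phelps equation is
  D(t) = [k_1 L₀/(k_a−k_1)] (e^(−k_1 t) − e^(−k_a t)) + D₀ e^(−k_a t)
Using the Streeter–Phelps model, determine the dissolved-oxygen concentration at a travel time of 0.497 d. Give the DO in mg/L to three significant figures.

k_1 L₀/(k_a−k_1) = 0.251×30.6/(1.52−0.251) = 7.681/1.269 = 6.052 mg/L.
e^(−k_1 t) = e^(−0.251×0.4970) = 0.8827; e^(−k_a t) = e^(−1.52×0.4970) = 0.4698.
D = 6.052 × (0.8827 − 0.4698) + 4.44 × 0.4698 = 2.499 + 2.086 = 4.585 mg/L.
DO = C_s − D = 10.4 − 4.585 = 5.815 mg/L.

DO ≈ 5.81 mg/L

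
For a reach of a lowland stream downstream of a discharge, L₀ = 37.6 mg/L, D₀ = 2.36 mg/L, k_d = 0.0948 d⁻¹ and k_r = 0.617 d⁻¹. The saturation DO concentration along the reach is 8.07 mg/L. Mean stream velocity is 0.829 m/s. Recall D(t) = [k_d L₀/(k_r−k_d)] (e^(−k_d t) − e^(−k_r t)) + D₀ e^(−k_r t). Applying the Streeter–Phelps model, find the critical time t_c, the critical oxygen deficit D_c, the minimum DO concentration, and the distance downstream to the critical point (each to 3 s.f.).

At the critical point dD/dt = 0, so k_d L₀ e^(−k_d t) = k_r D. Substituting D(t) from the Streeter–Phelps equation and solving for t gives
t_c = ln[(k_r/k_d)(1 − D₀(k_r−k_d)/(k_d L₀))] / (k_r−k_d).
Here k_r−k_d = 0.5222 d⁻¹ and 1 − D₀(k_r−k_d)/(k_d L₀) = 1 − 2.36×0.5222/(0.0948×37.6) = 0.6543, so
t_c = ln(6.508 × 0.6543) / 0.5222 = 1.449 / 0.5222 = 2.775 d.
D_c = (k_d/k_r) L₀ e^(−k_d t_c) = (0.0948/0.617) × 37.6 × e^(−0.0948×2.775) = 0.1536 × 37.6 × 0.7687 = 4.441 mg/L.
Minimum DO = C_s − D_c = 8.07 − 4.441 = 3.629 mg/L.
x_c = v t_c = 0.829 m/s × 2.775 d × 86400 s/d = 198700 m ≈ 199 km.

t_c ≈ 2.77 d; D_c ≈ 4.44 mg/L; min DO ≈ 3.63 mg/L; x_c ≈ 199 km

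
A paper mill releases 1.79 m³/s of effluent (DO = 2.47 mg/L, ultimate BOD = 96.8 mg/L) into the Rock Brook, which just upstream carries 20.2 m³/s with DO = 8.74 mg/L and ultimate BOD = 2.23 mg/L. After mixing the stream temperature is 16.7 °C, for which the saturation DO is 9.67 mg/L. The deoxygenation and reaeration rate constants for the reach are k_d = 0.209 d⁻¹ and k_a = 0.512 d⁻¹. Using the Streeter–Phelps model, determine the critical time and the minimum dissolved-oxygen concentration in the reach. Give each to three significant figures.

Mixed DO = (20.2×8.74 + 1.79×2.47)/(20.2+1.79) = 181.0/21.99 = 8.230 mg/L.
Mixed L₀ = (20.2×2.23 + 1.79×96.8)/(21.99) = 218.3/21.99 = 9.928 mg/L.
Initial deficit D₀ = C_s − DO₀ = 9.67 − 8.230 = 1.440 mg/L.
t_c = (1/0.3030) ln[(0.512/0.209)(1 − 1.440×0.3030/(0.209×9.928))] = 3.300 × ln(1.934) = 2.178 d.
D_c = (0.209/0.512) × 9.928 × e^(−0.209×2.178) = 0.4082 × 9.928 × 0.6344 = 2.571 mg/L.
Minimum DO = 9.67 − 2.571 = 7.099 mg/L.

t_c ≈ 2.18 d; minimum DO ≈ 7.10 mg/L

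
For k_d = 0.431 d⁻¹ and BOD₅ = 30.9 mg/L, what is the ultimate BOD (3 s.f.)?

BOD₅ = L₀(1 − e^(−5k_d)) ⇒ L₀ = BOD₅ / (1 − e^(−5×0.431))
= 30.9 / (1 − 0.1159) = 30.9 / 0.8841 = 34.95 mg/L.

L₀ ≈ 35.0 mg/L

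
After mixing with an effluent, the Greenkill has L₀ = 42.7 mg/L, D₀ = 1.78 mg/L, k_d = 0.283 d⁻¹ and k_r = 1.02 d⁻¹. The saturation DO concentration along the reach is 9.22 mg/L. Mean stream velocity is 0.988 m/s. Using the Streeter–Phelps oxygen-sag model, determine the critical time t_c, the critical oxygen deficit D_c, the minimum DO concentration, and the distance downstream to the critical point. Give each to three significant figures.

t_c ≈ 1.58 d; D_c ≈ 7.57 mg/L; min DO ≈ 1.65 mg/L; x_c ≈ 135 km

At the critical point dD/dt = 0, so k_d L₀ e^(−k_d t) = k_r D. Substituting D(t) from the Streeter–Phelps equation and solving for t gives
t_c = ln[(k_r/k_d)(1 − D₀(k_r−k_d)/(k_d L₀))] / (k_r−k_d).
Here k_r−k_d = 0.7370 d⁻¹ and 1 − D₀(k_r−k_d)/(k_d L₀) = 1 − 1.78×0.7370/(0.283×42.7) = 0.8914, so
t_c = ln(3.604 × 0.8914) / 0.7370 = 1.167 / 0.7370 = 1.584 d.
D_c = (k_d/k_r) L₀ e^(−k_d t_c) = (0.283/1.02) × 42.7 × e^(−0.283×1.584) = 0.2775 × 42.7 × 0.6388 = 7.568 mg/L.
Minimum DO = C_s − D_c = 9.22 − 7.568 = 1.652 mg/L.
x_c = v t_c = 0.988 m/s × 1.584 d × 86400 s/d = 135200 m ≈ 135 km.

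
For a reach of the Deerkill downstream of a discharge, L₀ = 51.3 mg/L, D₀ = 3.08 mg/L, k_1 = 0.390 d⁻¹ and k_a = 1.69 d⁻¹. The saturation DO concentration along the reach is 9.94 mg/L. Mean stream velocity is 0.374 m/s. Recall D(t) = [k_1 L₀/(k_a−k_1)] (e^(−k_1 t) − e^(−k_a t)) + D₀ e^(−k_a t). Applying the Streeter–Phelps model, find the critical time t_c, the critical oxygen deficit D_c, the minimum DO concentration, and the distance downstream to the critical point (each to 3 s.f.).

At the critical point dD/dt = 0, so k_1 L₀ e^(−k_1 t) = k_a D. Substituting D(t) from the Streeter–Phelps equation and solving for t gives
t_c = ln[(k_a/k_1)(1 − D₀(k_a−k_1)/(k_1 L₀))] / (k_a−k_1).
Here k_a−k_1 = 1.300 d⁻¹ and 1 − D₀(k_a−k_1)/(k_1 L₀) = 1 − 3.08×1.300/(0.390×51.3) = 0.7999, so
t_c = ln(4.333 × 0.7999) / 1.300 = 1.243 / 1.300 = 0.9562 d.
D_c = (k_1/k_a) L₀ e^(−k_1 t_c) = (0.390/1.69) × 51.3 × e^(−0.390×0.9562) = 0.2308 × 51.3 × 0.6887 = 8.153 mg/L.
Minimum DO = C_s − D_c = 9.94 − 8.153 = 1.787 mg/L.
x_c = v t_c = 0.374 m/s × 0.9562 d × 86400 s/d = 30900 m ≈ 30.9 km.

t_c ≈ 0.956 d; D_c ≈ 8.15 mg/L; min DO ≈ 1.79 mg/L; x_c ≈ 30.9 km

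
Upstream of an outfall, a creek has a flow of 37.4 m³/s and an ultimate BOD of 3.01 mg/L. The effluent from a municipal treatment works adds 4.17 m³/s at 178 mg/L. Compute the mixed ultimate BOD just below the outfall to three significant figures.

Flow-weighted mixing: C = (Q_r C_r + Q_w C_w)/(Q_r + Q_w)
= (37.4×3.01 + 4.17×178)/(37.4 + 4.17) = 854.8/41.57 = 20.56 mg/L.

20.6 mg/L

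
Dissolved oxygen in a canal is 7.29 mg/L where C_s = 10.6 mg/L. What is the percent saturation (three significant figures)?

% saturation = C/C_s × 100 = 7.29/10.6 × 100 = 68.8 %.

68.8 % saturation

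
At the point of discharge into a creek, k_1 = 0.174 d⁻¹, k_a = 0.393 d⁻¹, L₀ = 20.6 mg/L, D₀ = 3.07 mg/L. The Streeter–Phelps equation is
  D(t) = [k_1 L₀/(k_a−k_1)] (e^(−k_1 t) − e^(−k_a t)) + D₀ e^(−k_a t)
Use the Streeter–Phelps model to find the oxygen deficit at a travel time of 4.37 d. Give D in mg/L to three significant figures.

k_1 L₀/(k_a−k_1) = 0.174×20.6/(0.393−0.174) = 3.584/0.2190 = 16.37 mg/L.
e^(−k_1 t) = e^(−0.174×4.370) = 0.4675; e^(−k_a t) = e^(−0.393×4.370) = 0.1795.
D = 16.37 × (0.4675 − 0.1795) + 3.07 × 0.1795 = 4.713 + 0.5512 = 5.264 mg/L.

D ≈ 5.26 mg/L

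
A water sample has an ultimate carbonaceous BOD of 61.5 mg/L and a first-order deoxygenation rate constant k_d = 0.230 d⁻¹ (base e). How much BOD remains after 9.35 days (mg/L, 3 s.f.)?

L_t = L₀ e^(−k_d t) = 61.5 × e^(−0.230×9.35) = 61.5 × 0.1164 = 7.160 mg/L.

L ≈ 7.16 mg/L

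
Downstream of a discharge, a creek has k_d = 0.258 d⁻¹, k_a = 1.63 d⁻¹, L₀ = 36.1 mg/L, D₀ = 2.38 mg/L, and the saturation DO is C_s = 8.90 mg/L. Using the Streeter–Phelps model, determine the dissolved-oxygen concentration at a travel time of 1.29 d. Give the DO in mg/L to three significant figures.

DO ≈ 4.57 mg/L

k_d L₀/(k_a−k_d) = 0.258×36.1/(1.63−0.258) = 9.314/1.372 = 6.788 mg/L.
e^(−k_d t) = e^(−0.258×1.290) = 0.7169; e^(−k_a t) = e^(−1.63×1.290) = 0.1221.
D = 6.788 × (0.7169 − 0.1221) + 2.38 × 0.1221 = 4.038 + 0.2907 = 4.328 mg/L.
DO = C_s − D = 8.90 − 4.328 = 4.572 mg/L.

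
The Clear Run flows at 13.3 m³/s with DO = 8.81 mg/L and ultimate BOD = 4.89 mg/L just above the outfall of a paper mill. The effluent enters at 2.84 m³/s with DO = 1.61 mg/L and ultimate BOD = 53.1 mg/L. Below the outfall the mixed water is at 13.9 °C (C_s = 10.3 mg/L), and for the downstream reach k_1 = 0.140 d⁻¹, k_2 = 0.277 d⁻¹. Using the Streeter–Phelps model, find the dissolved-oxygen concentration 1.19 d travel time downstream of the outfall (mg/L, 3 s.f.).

Mixed DO = (13.3×8.81 + 2.84×1.61)/(13.3+2.84) = 121.7/16.14 = 7.543 mg/L.
Mixed L₀ = (13.3×4.89 + 2.84×53.1)/(16.14) = 215.8/16.14 = 13.37 mg/L.
Initial deficit D₀ = C_s − DO₀ = 10.3 − 7.543 = 2.757 mg/L.
D(1.19) = [0.140×13.37/(0.277−0.140)](e^(−0.140×1.19) − e^(−0.277×1.19)) + 2.757 e^(−0.277×1.19)
= 13.67 × (0.8465 − 0.7192) + 2.757 × 0.7192 = 3.723 mg/L.
DO = 10.3 − 3.723 = 6.577 mg/L.

DO ≈ 6.58 mg/L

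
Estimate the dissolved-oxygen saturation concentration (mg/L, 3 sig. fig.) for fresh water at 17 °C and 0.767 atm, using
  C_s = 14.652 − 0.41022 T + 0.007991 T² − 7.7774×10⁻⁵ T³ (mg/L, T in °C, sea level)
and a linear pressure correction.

C_s ≈ 7.37 mg/L

At sea level: C_s = 14.652 − 0.41022×17 + 0.007991×17² − 7.7774×10⁻⁵×17³ = 9.606 mg/L.
Pressure correction: C_s' = 9.606 × 0.767 = 7.367 mg/L.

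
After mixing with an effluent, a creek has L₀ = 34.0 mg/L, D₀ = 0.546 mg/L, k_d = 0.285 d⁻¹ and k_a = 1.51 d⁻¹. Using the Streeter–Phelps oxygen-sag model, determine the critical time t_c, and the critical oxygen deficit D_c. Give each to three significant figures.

t_c ≈ 1.30 d; D_c ≈ 4.43 mg/L

With k_a/k_d = 5.298 and 1 − D₀(k_a−k_d)/(k_d L₀) = 0.9310,
t_c = ln(5.298 × 0.9310) / (1.51 − 0.285) = ln(4.933) / 1.225 = 1.596/1.225 = 1.303 d.
D_c = (k_d/k_a) L₀ e^(−k_d t_c) = (0.285/1.51) × 34.0 × e^(−0.285×1.303) = 0.1887 × 34.0 × 0.6899 = 4.427 mg/L.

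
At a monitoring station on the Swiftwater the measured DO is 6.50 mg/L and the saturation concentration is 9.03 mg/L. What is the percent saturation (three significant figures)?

72.0 % saturation

% saturation = C/C_s × 100 = 6.50/9.03 × 100 = 72.0 %.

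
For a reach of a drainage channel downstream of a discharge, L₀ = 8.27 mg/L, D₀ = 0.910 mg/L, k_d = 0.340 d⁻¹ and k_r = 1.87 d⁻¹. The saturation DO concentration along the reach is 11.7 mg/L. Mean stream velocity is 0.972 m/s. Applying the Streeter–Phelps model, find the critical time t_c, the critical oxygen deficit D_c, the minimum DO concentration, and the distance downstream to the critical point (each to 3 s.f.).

t_c = [1/(k_r−k_d)] ln[(k_r/k_d)(1 − D₀(k_r−k_d)/(k_d L₀))]
= [1/(1.87−0.340)] ln[(1.87/0.340)(1 − 0.910×1.530/(0.340×8.27))]
= (1/1.530) ln[5.500 × 0.5048] = 0.6536 × ln(2.777) = 0.6536 × 1.021 = 0.6675 d.
L(t_c) = L₀ e^(−k_d t_c) = 8.27 × 0.7970 = 6.591 mg/L, and at the critical point k_r D_c = k_d L, so D_c = (0.340/1.87) × 6.591 = 1.198 mg/L.
Minimum DO = C_s − D_c = 11.7 − 1.198 = 10.50 mg/L.
x_c = v t_c = 0.972 m/s × 0.6675 d × 86400 s/d = 56050 m ≈ 56.1 km.

t_c ≈ 0.667 d; D_c ≈ 1.20 mg/L; min DO ≈ 10.5 mg/L; x_c ≈ 56.1 km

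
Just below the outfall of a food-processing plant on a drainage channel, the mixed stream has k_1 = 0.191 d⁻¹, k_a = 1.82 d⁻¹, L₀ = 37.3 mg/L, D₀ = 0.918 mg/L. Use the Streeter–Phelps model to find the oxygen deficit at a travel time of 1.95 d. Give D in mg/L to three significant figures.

D ≈ 2.91 mg/L

k_1 L₀/(k_a−k_1) = 0.191×37.3/(1.82−0.191) = 7.124/1.629 = 4.373 mg/L.
e^(−k_1 t) = e^(−0.191×1.950) = 0.6890; e^(−k_a t) = e^(−1.82×1.950) = 0.02875.
D = 4.373 × (0.6890 − 0.02875) + 0.918 × 0.02875 = 2.888 + 0.02640 = 2.914 mg/L.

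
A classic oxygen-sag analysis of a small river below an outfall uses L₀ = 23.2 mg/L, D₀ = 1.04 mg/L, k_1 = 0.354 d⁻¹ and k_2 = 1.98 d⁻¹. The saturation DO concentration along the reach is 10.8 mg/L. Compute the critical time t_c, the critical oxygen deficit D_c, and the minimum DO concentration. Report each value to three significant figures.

t_c ≈ 0.917 d; D_c ≈ 3.00 mg/L; min DO ≈ 7.80 mg/L

With k_2/k_1 = 5.593 and 1 − D₀(k_2−k_1)/(k_1 L₀) = 0.7941,
t_c = ln(5.593 × 0.7941) / (1.98 − 0.354) = ln(4.442) / 1.626 = 1.491/1.626 = 0.9170 d.
D_c = (k_1/k_2) L₀ e^(−k_1 t_c) = (0.354/1.98) × 23.2 × e^(−0.354×0.9170) = 0.1788 × 23.2 × 0.7228 = 2.998 mg/L.
Minimum DO = C_s − D_c = 10.8 − 2.998 = 7.802 mg/L.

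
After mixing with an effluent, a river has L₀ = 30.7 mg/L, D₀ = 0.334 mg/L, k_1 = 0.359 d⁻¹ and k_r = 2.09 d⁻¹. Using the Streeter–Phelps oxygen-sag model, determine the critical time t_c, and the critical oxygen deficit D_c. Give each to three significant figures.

t_c = [1/(k_r−k_1)] ln[(k_r/k_1)(1 − D₀(k_r−k_1)/(k_1 L₀))]
= [1/(2.09−0.359)] ln[(2.09/0.359)(1 − 0.334×1.731/(0.359×30.7))]
= (1/1.731) ln[5.822 × 0.9475] = 0.5777 × ln(5.516) = 0.5777 × 1.708 = 0.9865 d.
D_c = (k_1/k_r) L₀ e^(−k_1 t_c) = (0.359/2.09) × 30.7 × e^(−0.359×0.9865) = 0.1718 × 30.7 × 0.7018 = 3.701 mg/L.

t_c ≈ 0.987 d; D_c ≈ 3.70 mg/L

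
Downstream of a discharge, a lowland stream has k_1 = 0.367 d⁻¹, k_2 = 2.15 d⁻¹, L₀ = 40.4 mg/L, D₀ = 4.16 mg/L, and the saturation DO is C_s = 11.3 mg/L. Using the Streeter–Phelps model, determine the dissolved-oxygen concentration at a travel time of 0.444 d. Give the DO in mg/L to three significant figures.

DO ≈ 5.83 mg/L

k_1 L₀/(k_2−k_1) = 0.367×40.4/(2.15−0.367) = 14.83/1.783 = 8.316 mg/L.
e^(−k_1 t) = e^(−0.367×0.4440) = 0.8496; e^(−k_2 t) = e^(−2.15×0.4440) = 0.3850.
D = 8.316 × (0.8496 − 0.3850) + 4.16 × 0.3850 = 3.864 + 1.601 = 5.465 mg/L.
DO = C_s − D = 11.3 − 5.465 = 5.835 mg/L.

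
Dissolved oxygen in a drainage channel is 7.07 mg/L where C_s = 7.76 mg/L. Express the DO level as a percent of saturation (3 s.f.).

91.1 % saturation

% saturation = C/C_s × 100 = 7.07/7.76 × 100 = 91.1 %.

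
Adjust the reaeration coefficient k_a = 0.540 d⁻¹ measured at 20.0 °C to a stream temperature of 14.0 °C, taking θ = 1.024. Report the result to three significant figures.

k_a(T₂) = k_a(T₁) · θ^(T₂−T₁) = 0.540 × 1.024^(14.0−20.0)
= 0.540 × 1.024^-6.00 = 0.540 × 0.8674 = 0.4684 d⁻¹.

k_a ≈ 0.468 d⁻¹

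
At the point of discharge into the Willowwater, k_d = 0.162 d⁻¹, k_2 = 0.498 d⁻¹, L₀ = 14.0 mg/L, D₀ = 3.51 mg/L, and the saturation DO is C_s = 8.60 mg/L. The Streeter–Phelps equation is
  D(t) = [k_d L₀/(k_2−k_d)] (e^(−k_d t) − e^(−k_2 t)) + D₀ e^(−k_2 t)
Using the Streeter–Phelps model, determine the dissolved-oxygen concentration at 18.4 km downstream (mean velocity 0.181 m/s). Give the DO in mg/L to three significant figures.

Travel time t = x/v = 18.4 km / (0.181 m/s) = 18400 m / 0.181 m/s = 101700 s = 1.177 d.
k_d L₀/(k_2−k_d) = 0.162×14.0/(0.498−0.162) = 2.268/0.3360 = 6.750 mg/L.
e^(−k_d t) = e^(−0.162×1.177) = 0.8265; e^(−k_2 t) = e^(−0.498×1.177) = 0.5566.
D = 6.750 × (0.8265 − 0.5566) + 3.51 × 0.5566 = 1.822 + 1.954 = 3.775 mg/L.
DO = C_s − D = 8.60 − 3.775 = 4.825 mg/L.

DO ≈ 4.82 mg/L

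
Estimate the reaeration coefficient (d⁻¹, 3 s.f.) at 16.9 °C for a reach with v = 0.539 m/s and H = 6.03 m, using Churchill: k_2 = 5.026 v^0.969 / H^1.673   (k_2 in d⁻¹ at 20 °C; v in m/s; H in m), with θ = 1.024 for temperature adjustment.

k_2 ≈ 0.127 d⁻¹

k_2(20) = 5.026 × 0.539^0.969 / 6.03^1.673 = 5.026 × 0.5494 / 20.21 = 0.1367 d⁻¹.
k_2(16.9) = 0.1367 × 1.024^(16.9−20) = 0.1367 × 0.9291 = 0.1270 d⁻¹.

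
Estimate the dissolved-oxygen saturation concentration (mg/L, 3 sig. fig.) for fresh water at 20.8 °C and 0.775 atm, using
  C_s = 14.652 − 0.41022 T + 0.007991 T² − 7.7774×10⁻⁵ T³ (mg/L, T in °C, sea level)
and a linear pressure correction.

C_s ≈ 6.88 mg/L

At sea level: C_s = 14.652 − 0.41022×20.8 + 0.007991×20.8² − 7.7774×10⁻⁵×20.8³ = 8.877 mg/L.
Pressure correction: C_s' = 8.877 × 0.775 = 6.879 mg/L.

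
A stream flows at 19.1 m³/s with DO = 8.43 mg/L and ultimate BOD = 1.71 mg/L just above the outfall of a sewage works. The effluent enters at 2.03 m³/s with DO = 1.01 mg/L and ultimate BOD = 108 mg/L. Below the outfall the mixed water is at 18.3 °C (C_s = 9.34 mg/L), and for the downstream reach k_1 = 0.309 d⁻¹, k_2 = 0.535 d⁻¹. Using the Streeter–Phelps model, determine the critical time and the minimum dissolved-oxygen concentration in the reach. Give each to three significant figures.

Mixed DO = (19.1×8.43 + 2.03×1.01)/(19.1+2.03) = 163.1/21.13 = 7.717 mg/L.
Mixed L₀ = (19.1×1.71 + 2.03×108)/(21.13) = 251.9/21.13 = 11.92 mg/L.
Initial deficit D₀ = C_s − DO₀ = 9.34 − 7.717 = 1.623 mg/L.
t_c = (1/0.2260) ln[(0.535/0.309)(1 − 1.623×0.2260/(0.309×11.92))] = 4.425 × ln(1.559) = 1.965 d.
D_c = (0.309/0.535) × 11.92 × e^(−0.309×1.965) = 0.5776 × 11.92 × 0.5449 = 3.752 mg/L.
Minimum DO = 9.34 − 3.752 = 5.588 mg/L.

t_c ≈ 1.96 d; minimum DO ≈ 5.59 mg/L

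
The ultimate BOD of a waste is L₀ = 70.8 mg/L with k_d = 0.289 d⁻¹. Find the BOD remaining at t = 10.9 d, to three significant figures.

L ≈ 3.03 mg/L

L_t = L₀ e^(−k_d t) = 70.8 × e^(−0.289×10.9) = 70.8 × 0.04285 = 3.034 mg/L.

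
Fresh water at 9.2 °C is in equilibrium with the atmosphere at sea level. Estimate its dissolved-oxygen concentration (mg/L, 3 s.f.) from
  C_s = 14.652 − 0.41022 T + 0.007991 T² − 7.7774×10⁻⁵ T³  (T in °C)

C_s = 14.652 − 0.41022×9.2 + 0.007991×9.2² − 7.7774×10⁻⁵×9.2³ = 11.49 mg/L.

C_s ≈ 11.5 mg/L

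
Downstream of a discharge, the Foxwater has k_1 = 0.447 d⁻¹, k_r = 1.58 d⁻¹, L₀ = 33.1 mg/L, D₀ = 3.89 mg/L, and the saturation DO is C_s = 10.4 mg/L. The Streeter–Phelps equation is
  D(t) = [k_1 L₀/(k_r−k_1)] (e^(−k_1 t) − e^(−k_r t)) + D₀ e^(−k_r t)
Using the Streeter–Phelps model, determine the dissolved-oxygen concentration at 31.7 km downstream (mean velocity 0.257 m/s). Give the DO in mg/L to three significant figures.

Travel time t = x/v = 31.7 km / (0.257 m/s) = 31700 m / 0.257 m/s = 123300 s = 1.428 d.
k_1 L₀/(k_r−k_1) = 0.447×33.1/(1.58−0.447) = 14.80/1.133 = 13.06 mg/L.
e^(−k_1 t) = e^(−0.447×1.428) = 0.5283; e^(−k_r t) = e^(−1.58×1.428) = 0.1048.
D = 13.06 × (0.5283 − 0.1048) + 3.89 × 0.1048 = 5.530 + 0.4077 = 5.938 mg/L.
DO = C_s − D = 10.4 − 5.938 = 4.462 mg/L.

DO ≈ 4.46 mg/L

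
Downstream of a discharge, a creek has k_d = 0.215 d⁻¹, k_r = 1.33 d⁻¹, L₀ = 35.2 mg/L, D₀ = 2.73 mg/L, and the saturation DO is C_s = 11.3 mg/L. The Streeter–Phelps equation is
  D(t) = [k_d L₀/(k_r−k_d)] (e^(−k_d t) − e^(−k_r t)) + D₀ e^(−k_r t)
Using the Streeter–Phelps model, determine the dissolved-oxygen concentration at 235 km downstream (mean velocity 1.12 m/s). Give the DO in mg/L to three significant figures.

Travel time t = x/v = 235 km / (1.12 m/s) = 235000 m / 1.12 m/s = 209800 s = 2.428 d.
k_d L₀/(k_r−k_d) = 0.215×35.2/(1.33−0.215) = 7.568/1.115 = 6.787 mg/L.
e^(−k_d t) = e^(−0.215×2.428) = 0.5933; e^(−k_r t) = e^(−1.33×2.428) = 0.03956.
D = 6.787 × (0.5933 − 0.03956) + 2.73 × 0.03956 = 3.758 + 0.1080 = 3.866 mg/L.
DO = C_s − D = 11.3 − 3.866 = 7.434 mg/L.

DO ≈ 7.43 mg/L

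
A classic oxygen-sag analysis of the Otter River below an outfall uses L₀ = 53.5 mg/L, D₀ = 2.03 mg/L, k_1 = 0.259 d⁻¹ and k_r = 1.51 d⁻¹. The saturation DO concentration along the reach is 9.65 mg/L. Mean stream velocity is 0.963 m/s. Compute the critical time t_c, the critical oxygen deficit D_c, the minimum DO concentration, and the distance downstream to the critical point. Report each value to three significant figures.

t_c ≈ 1.25 d; D_c ≈ 6.64 mg/L; min DO ≈ 3.01 mg/L; x_c ≈ 104 km

With k_r/k_1 = 5.830 and 1 − D₀(k_r−k_1)/(k_1 L₀) = 0.8167,
t_c = ln(5.830 × 0.8167) / (1.51 − 0.259) = ln(4.762) / 1.251 = 1.561/1.251 = 1.247 d.
D_c = (k_1/k_r) L₀ e^(−k_1 t_c) = (0.259/1.51) × 53.5 × e^(−0.259×1.247) = 0.1715 × 53.5 × 0.7239 = 6.643 mg/L.
Minimum DO = C_s − D_c = 9.65 − 6.643 = 3.007 mg/L.
x_c = v t_c = 0.963 m/s × 1.247 d × 86400 s/d = 103800 m ≈ 104 km.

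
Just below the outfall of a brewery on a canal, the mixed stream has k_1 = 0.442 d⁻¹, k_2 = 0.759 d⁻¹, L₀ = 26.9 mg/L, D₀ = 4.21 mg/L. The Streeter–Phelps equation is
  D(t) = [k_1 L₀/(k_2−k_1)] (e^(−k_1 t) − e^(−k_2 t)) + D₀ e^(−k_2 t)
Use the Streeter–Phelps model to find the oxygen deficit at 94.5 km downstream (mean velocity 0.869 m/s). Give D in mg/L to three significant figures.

D ≈ 8.69 mg/L

Travel time t = x/v = 94.5 km / (0.869 m/s) = 94500 m / 0.869 m/s = 108700 s = 1.259 d.
k_1 L₀/(k_2−k_1) = 0.442×26.9/(0.759−0.442) = 11.89/0.3170 = 37.51 mg/L.
e^(−k_1 t) = e^(−0.442×1.259) = 0.5733; e^(−k_2 t) = e^(−0.759×1.259) = 0.3847.
D = 37.51 × (0.5733 − 0.3847) + 4.21 × 0.3847 = 7.075 + 1.620 = 8.694 mg/L.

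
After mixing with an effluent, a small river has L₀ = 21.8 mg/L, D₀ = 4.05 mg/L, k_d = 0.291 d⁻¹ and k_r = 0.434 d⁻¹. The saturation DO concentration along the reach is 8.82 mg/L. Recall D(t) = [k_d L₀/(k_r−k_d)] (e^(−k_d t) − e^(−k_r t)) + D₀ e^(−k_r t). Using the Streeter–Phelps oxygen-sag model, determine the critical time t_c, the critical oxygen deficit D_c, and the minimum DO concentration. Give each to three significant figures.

At the critical point dD/dt = 0, so k_d L₀ e^(−k_d t) = k_r D. Substituting D(t) from the Streeter–Phelps equation and solving for t gives
t_c = ln[(k_r/k_d)(1 − D₀(k_r−k_d)/(k_d L₀))] / (k_r−k_d).
Here k_r−k_d = 0.1430 d⁻¹ and 1 − D₀(k_r−k_d)/(k_d L₀) = 1 − 4.05×0.1430/(0.291×21.8) = 0.9087, so
t_c = ln(1.491 × 0.9087) / 0.1430 = 0.3040 / 0.1430 = 2.126 d.
L(t_c) = L₀ e^(−k_d t_c) = 21.8 × 0.5387 = 11.74 mg/L, and at the critical point k_r D_c = k_d L, so D_c = (0.291/0.434) × 11.74 = 7.874 mg/L.
Minimum DO = C_s − D_c = 8.82 − 7.874 = 0.9459 mg/L.

t_c ≈ 2.13 d; D_c ≈ 7.87 mg/L; min DO ≈ 0.946 mg/L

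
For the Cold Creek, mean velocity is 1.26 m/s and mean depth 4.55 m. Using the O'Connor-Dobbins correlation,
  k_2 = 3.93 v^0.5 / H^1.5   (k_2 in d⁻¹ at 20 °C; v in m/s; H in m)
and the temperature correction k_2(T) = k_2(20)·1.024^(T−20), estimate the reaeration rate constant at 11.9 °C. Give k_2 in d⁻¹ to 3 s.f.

k_2(20) = 3.93 × 1.26^0.5 / 4.55^1.5 = 3.93 × 1.122 / 9.705 = 0.4545 d⁻¹.
k_2(11.9) = 0.4545 × 1.024^(11.9−20) = 0.4545 × 0.8252 = 0.3751 d⁻¹.

k_2 ≈ 0.375 d⁻¹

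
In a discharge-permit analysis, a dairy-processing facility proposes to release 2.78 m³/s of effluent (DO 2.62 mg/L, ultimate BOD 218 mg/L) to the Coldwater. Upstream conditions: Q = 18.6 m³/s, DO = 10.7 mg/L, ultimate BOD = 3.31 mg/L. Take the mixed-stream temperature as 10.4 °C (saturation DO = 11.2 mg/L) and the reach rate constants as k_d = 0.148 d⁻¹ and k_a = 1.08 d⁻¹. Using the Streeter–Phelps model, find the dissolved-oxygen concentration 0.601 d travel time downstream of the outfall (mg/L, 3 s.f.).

Mixed DO = (18.6×10.7 + 2.78×2.62)/(18.6+2.78) = 206.3/21.38 = 9.649 mg/L.
Mixed L₀ = (18.6×3.31 + 2.78×218)/(21.38) = 667.6/21.38 = 31.23 mg/L.
Initial deficit D₀ = C_s − DO₀ = 11.2 − 9.649 = 1.551 mg/L.
D(0.601) = [0.148×31.23/(1.08−0.148)](e^(−0.148×0.601) − e^(−1.08×0.601)) + 1.551 e^(−1.08×0.601)
= 4.959 × (0.9149 − 0.5225) + 1.551 × 0.5225 = 2.756 mg/L.
DO = 11.2 − 2.756 = 8.444 mg/L.

DO ≈ 8.44 mg/L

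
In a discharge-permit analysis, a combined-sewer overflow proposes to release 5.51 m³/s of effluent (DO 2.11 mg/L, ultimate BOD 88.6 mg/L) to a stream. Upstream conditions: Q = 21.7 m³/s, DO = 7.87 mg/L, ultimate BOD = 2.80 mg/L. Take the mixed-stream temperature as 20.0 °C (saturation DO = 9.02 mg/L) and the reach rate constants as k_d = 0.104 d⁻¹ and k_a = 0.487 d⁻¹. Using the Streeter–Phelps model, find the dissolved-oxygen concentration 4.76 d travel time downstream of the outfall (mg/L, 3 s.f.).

DO ≈ 5.99 mg/L

Mixed DO = (21.7×7.87 + 5.51×2.11)/(21.7+5.51) = 182.4/27.21 = 6.704 mg/L.
Mixed L₀ = (21.7×2.80 + 5.51×88.6)/(27.21) = 548.9/27.21 = 20.17 mg/L.
Initial deficit D₀ = C_s − DO₀ = 9.02 − 6.704 = 2.316 mg/L.
D(4.76) = [0.104×20.17/(0.487−0.104)](e^(−0.104×4.76) − e^(−0.487×4.76)) + 2.316 e^(−0.487×4.76)
= 5.478 × (0.6095 − 0.09846) + 2.316 × 0.09846 = 3.028 mg/L.
DO = 9.02 − 3.028 = 5.992 mg/L.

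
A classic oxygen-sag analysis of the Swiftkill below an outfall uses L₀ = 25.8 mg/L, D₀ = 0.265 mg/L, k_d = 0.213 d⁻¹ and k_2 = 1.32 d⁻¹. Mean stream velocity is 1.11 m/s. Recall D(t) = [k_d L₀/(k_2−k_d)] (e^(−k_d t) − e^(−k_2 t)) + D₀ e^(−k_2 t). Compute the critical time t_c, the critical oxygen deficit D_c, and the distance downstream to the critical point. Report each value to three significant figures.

t_c ≈ 1.60 d; D_c ≈ 2.96 mg/L; x_c ≈ 153 km

With k_2/k_d = 6.197 and 1 − D₀(k_2−k_d)/(k_d L₀) = 0.9466,
t_c = ln(6.197 × 0.9466) / (1.32 − 0.213) = ln(5.866) / 1.107 = 1.769/1.107 = 1.598 d.
D_c = (k_d/k_2) L₀ e^(−k_d t_c) = (0.213/1.32) × 25.8 × e^(−0.213×1.598) = 0.1614 × 25.8 × 0.7115 = 2.962 mg/L.
x_c = v t_c = 1.11 m/s × 1.598 d × 86400 s/d = 153300 m ≈ 153 km.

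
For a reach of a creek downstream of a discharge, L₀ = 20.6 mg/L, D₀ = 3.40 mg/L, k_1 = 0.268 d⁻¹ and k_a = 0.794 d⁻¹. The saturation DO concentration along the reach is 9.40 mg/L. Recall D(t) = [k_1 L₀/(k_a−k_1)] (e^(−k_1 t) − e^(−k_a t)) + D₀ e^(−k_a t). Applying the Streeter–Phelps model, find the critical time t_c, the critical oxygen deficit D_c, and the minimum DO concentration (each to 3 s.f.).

t_c ≈ 1.32 d; D_c ≈ 4.88 mg/L; min DO ≈ 4.52 mg/L

t_c = [1/(k_a−k_1)] ln[(k_a/k_1)(1 − D₀(k_a−k_1)/(k_1 L₀))]
= [1/(0.794−0.268)] ln[(0.794/0.268)(1 − 3.40×0.5260/(0.268×20.6))]
= (1/0.5260) ln[2.963 × 0.6761] = 1.901 × ln(2.003) = 1.901 × 0.6946 = 1.321 d.
D_c = (k_1/k_a) L₀ e^(−k_1 t_c) = (0.268/0.794) × 20.6 × e^(−0.268×1.321) = 0.3375 × 20.6 × 0.7019 = 4.881 mg/L.
Minimum DO = C_s − D_c = 9.40 − 4.881 = 4.519 mg/L.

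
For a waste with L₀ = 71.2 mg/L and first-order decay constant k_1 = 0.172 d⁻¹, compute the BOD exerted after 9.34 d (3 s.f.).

y_t = L₀(1 − e^(−k_1 t)) = 71.2 × (1 − e^(−0.172×9.34))
= 71.2 × (1 − 0.2006) = 71.2 × 0.7994 = 56.92 mg/L.

y ≈ 56.9 mg/L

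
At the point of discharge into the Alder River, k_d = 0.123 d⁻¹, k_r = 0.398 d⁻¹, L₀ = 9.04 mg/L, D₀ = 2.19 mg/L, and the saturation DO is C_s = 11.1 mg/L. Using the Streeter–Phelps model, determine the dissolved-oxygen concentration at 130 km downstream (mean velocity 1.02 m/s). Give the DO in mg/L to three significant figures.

Travel time t = x/v = 130 km / (1.02 m/s) = 130000 m / 1.02 m/s = 127500 s = 1.475 d.
k_d L₀/(k_r−k_d) = 0.123×9.04/(0.398−0.123) = 1.112/0.2750 = 4.043 mg/L.
e^(−k_d t) = e^(−0.123×1.475) = 0.8341; e^(−k_r t) = e^(−0.398×1.475) = 0.5559.
D = 4.043 × (0.8341 − 0.5559) + 2.19 × 0.5559 = 1.125 + 1.218 = 2.342 mg/L.
DO = C_s − D = 11.1 − 2.342 = 8.758 mg/L.

DO ≈ 8.76 mg/L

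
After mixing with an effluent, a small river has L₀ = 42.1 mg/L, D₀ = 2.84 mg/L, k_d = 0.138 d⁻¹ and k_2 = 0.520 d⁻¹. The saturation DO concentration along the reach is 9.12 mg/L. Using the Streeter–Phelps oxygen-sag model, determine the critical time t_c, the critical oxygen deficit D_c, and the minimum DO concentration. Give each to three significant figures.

t_c ≈ 2.93 d; D_c ≈ 7.46 mg/L; min DO ≈ 1.66 mg/L

With k_2/k_d = 3.768 and 1 − D₀(k_2−k_d)/(k_d L₀) = 0.8133,
t_c = ln(3.768 × 0.8133) / (0.520 − 0.138) = ln(3.064) / 0.3820 = 1.120/0.3820 = 2.932 d.
L(t_c) = L₀ e^(−k_d t_c) = 42.1 × 0.6673 = 28.09 mg/L, and at the critical point k_2 D_c = k_d L, so D_c = (0.138/0.520) × 28.09 = 7.455 mg/L.
Minimum DO = C_s − D_c = 9.12 − 7.455 = 1.665 mg/L.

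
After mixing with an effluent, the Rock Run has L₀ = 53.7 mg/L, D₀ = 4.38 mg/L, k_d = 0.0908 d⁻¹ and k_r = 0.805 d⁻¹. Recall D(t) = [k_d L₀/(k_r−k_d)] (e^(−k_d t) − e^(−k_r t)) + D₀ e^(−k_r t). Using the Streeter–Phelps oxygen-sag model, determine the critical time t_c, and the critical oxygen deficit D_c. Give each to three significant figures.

t_c ≈ 1.62 d; D_c ≈ 5.23 mg/L

With k_r/k_d = 8.866 and 1 − D₀(k_r−k_d)/(k_d L₀) = 0.3584,
t_c = ln(8.866 × 0.3584) / (0.805 − 0.0908) = ln(3.178) / 0.7142 = 1.156/0.7142 = 1.619 d.
L(t_c) = L₀ e^(−k_d t_c) = 53.7 × 0.8633 = 46.36 mg/L, and at the critical point k_r D_c = k_d L, so D_c = (0.0908/0.805) × 46.36 = 5.229 mg/L.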